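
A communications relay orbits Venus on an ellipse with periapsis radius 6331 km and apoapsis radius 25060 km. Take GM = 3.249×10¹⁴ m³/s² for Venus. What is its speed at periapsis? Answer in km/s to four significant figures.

Semi-major axis a = (r_p + r_a)/2 = 15696 km = 1.570×10⁷ m.
Vis-viva: v² = μ(2/r − 1/a) = 3.249×10¹⁴ × (3.159×10⁻⁷ − 6.371×10⁻⁸) = 8.194×10⁷ m²/s².
v = 9052 m/s = 9.052 km/s.

v ≈ 9.052 km/s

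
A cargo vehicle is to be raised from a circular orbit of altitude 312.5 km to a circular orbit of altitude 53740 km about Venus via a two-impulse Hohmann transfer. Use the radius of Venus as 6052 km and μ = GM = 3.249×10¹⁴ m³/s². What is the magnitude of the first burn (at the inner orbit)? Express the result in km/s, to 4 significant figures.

Δv ≈ 2.461 km/s

r₁ = 6052 + 312.5 = 6364.5 km = 6.3645×10⁶ m.
r₂ = 6052 + 53740 = 59792 km = 5.9792×10⁷ m.
Transfer ellipse a_t = (r₁ + r₂)/2 = 3.308×10⁷ m.
At r₁: circular v_c1 = √(μ/r₁) = 7145 m/s; transfer-periapsis v_p = √[μ(2/r₁ − 1/a_t)] = 9606 m/s.
Δv₁ = v_p − v_c1 = 2461 m/s.
= 2.461 km/s.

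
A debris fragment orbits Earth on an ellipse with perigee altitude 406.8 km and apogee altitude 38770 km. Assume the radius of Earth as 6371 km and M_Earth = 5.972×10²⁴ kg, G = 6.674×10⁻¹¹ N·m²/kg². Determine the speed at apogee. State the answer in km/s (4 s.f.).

μ = GM = 6.674×10⁻¹¹ × 5.972×10²⁴ = 3.986×10¹⁴ m³/s².
r_p = 6371 + 406.8 = 6777.8 km = 6.7778×10⁶ m.
r_a = 6371 + 38770 = 45141 km = 4.5141×10⁷ m.
Semi-major axis a = (r_p + r_a)/2 = 25959 km = 2.596×10⁷ m.
Vis-viva: v² = μ(2/r − 1/a) = 3.986×10¹⁴ × (4.431×10⁻⁸ − 3.852×10⁻⁸) = 2.305×10⁶ m²/s².
v = 1518 m/s = 1.518 km/s.

v ≈ 1.518 km/s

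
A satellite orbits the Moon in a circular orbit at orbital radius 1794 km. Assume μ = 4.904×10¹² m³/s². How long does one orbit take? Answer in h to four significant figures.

T ≈ 1.894 h

r = 1794 km = 1.794×10⁶ m.
Kepler's third law: T = 2π√(r³/μ) = 2π√((1.794×10⁶)³ / 4.904×10¹²).
r³/μ = 1.177×10⁶ s², so T = 2π × 1.085×10³ = 6.818×10³ s.
Converting: 6.818×10³ s ÷ 3600 = 1.894 h.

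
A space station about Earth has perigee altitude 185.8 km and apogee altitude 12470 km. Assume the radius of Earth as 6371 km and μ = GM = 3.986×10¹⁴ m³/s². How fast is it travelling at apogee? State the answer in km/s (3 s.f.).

r_p = 6371 + 185.8 = 6556.8 km = 6.5568×10⁶ m.
r_a = 6371 + 12470 = 18841 km = 1.8841×10⁷ m.
Semi-major axis a = (r_p + r_a)/2 = 12699 km = 1.270×10⁷ m.
Vis-viva: v² = μ(2/r − 1/a) = 3.986×10¹⁴ × (1.062×10⁻⁷ − 7.875×10⁻⁸) = 1.092×10⁷ m²/s².
v = 3305 m/s = 3.305 km/s.

v ≈ 3.31 km/s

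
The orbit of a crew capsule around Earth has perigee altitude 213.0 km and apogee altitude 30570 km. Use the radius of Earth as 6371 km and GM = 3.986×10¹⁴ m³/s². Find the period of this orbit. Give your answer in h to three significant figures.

r_p = 6371 + 213.0 = 6584.0 km = 6.5840×10⁶ m.
r_a = 6371 + 30570 = 36941 km = 3.6941×10⁷ m.
Semi-major axis a = (r_p + r_a)/2 = (6584.0 + 36941)/2 = 21762 km = 2.176×10⁷ m.
By Kepler's third law T = 2π√(a³/μ) = 2π × 5.085×10³ = 3.195×10⁴ s.
= 8.875 h.

T ≈ 8.88 h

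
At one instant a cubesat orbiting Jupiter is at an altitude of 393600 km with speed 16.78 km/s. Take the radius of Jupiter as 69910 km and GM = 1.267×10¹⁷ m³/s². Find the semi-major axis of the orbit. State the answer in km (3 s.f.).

r = 69910 + 393600 = 4.6351×10⁵ km = 4.635×10⁸ m.
Specific orbital energy ε = v²/2 − μ/r = (16780)²/2 − 1.267×10¹⁷/4.635×10⁸ = -1.326×10⁸ J/kg.
Since ε = −μ/(2a), a = −μ/(2ε) = 4.779×10⁸ m = 4.7788×10⁵ km.

a ≈ 4.78×10⁵ km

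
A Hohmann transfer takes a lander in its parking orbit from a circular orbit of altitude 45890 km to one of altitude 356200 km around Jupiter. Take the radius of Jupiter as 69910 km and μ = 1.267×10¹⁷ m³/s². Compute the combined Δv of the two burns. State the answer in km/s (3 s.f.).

Δv_total ≈ 14.4 km/s

r₁ = 69910 + 45890 = 115800 km = 1.1580×10⁸ m.
r₂ = 69910 + 356200 = 426110 km = 4.2611×10⁸ m.
Transfer ellipse a_t = (r₁ + r₂)/2 = 2.710×10⁸ m.
At r₁: circular v_c1 = √(μ/r₁) = 33080 m/s; transfer-perijove v_p = √[μ(2/r₁ − 1/a_t)] = 41480 m/s.
Δv₁ = v_p − v_c1 = 8403 m/s.
At r₂: circular v_c2 = √(μ/r₂) = 17240 m/s; transfer-apojove v_a = √[μ(2/r₂ − 1/a_t)] = 11270 m/s.
Δv₂ = v_c2 − v_a = 5971 m/s.
Total Δv = Δv₁ + Δv₂ = 14370 m/s = 14.37 km/s.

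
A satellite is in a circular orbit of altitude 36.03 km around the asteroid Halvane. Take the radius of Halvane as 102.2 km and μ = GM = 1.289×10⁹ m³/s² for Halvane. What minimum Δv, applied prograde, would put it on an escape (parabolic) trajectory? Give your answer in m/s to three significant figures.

r = 102.2 + 36.03 = 138.23 km = 1.3823×10⁵ m.
Circular speed v_c = √(μ/r) = 96.57 m/s.
Escape speed v_esc = √(2μ/r) = √2 × v_c = 136.6 m/s.
Δv = v_esc − v_c = 40.00 m/s.

Δv ≈ 40.0 m/s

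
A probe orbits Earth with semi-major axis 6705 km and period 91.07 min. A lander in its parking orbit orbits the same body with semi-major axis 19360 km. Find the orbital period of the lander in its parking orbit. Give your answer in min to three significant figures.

Kepler's third law: T² ∝ a³, so T₂ = T₁ (a₂/a₁)^(3/2).
a₂/a₁ = 2.887, (a₂/a₁)^(3/2) = 4.906.
T₂ = 91.07 × 4.906 = 446.8 min.

T₂ ≈ 447 min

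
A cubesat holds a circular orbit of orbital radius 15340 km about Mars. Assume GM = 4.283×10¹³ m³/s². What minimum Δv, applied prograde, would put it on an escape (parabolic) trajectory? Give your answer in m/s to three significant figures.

Δv ≈ 692 m/s

r = 15340 km = 1.534×10⁷ m.
Circular speed v_c = √(μ/r) = 1671 m/s.
Escape speed v_esc = √(2μ/r) = √2 × v_c = 2363 m/s.
Δv = v_esc − v_c = 692.1 m/s.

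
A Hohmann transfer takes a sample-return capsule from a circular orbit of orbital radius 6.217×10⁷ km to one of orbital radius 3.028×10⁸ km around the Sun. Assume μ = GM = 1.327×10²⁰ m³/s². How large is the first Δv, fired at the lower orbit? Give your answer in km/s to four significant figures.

r₁ = 6.217×10⁷ km = 6.217×10¹⁰ m.
r₂ = 3.028×10⁸ km = 3.028×10¹¹ m.
Transfer ellipse a_t = (r₁ + r₂)/2 = 1.825×10¹¹ m.
At r₁: circular v_c1 = √(μ/r₁) = 46200 m/s; transfer-perihelion v_p = √[μ(2/r₁ − 1/a_t)] = 59510 m/s.
Δv₁ = v_p − v_c1 = 13310 m/s.
= 13.31 km/s.

Δv ≈ 13.31 km/s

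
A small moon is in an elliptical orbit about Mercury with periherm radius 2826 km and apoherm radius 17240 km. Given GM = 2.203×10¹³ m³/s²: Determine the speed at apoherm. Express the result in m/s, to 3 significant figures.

v ≈ 600 m/s

Semi-major axis a = (r_p + r_a)/2 = 10033 km = 1.003×10⁷ m.
Vis-viva: v² = μ(2/r − 1/a) = 2.203×10¹³ × (1.160×10⁻⁷ − 9.967×10⁻⁸) = 3.599×10⁵ m²/s².
v = 599.9 m/s.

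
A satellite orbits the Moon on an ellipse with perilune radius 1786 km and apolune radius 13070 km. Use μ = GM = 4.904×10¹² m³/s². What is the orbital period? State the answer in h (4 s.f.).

Semi-major axis a = (r_p + r_a)/2 = (1786.0 + 13070)/2 = 7428.0 km = 7.428×10⁶ m.
By Kepler's third law T = 2π√(a³/μ) = 2π × 9.142×10³ = 5.744×10⁴ s.
= 15.96 h.

T ≈ 15.96 h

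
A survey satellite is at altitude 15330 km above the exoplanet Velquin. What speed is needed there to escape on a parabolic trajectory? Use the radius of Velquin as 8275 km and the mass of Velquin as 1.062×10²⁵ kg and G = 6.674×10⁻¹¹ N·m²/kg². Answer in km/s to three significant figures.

μ = GM = 6.674×10⁻¹¹ × 1.062×10²⁵ = 7.088×10¹⁴ m³/s².
r = 8275 + 15330 = 23605 km = 2.3605×10⁷ m.
Escape speed v_esc = √(2μ/r) = √(2 × 7.088×10¹⁴ / 2.360×10⁷) = √(6.005×10⁷) = 7749 m/s.
= 7.749 km/s.

v_esc ≈ 7.75 km/s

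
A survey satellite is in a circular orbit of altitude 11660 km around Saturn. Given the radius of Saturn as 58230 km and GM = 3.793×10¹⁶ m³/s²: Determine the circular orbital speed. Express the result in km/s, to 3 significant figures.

r = 58230 + 11660 = 69890 km = 6.9890×10⁷ m.
For a circular orbit v = √(μ/r) = √(3.793×10¹⁶ / 6.989×10⁷) = √(5.427×10⁸) = 23300 m/s.
That is 23.30 km/s.

v ≈ 23.3 km/s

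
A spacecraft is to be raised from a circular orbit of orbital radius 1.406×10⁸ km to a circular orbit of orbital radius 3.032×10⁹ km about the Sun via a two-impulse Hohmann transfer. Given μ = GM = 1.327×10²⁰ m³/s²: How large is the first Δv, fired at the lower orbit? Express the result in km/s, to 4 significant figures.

r₁ = 1.406×10⁸ km = 1.406×10¹¹ m.
r₂ = 3.032×10⁹ km = 3.032×10¹² m.
Transfer ellipse a_t = (r₁ + r₂)/2 = 1.586×10¹² m.
At r₁: circular v_c1 = √(μ/r₁) = 30720 m/s; transfer-perihelion v_p = √[μ(2/r₁ − 1/a_t)] = 42470 m/s.
Δv₁ = v_p − v_c1 = 11750 m/s.
= 11.75 km/s.

Δv ≈ 11.75 km/s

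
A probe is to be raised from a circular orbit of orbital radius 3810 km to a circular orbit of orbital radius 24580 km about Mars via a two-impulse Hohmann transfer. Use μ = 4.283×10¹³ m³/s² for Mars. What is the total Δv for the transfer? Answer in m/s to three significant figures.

Δv_total ≈ 1700 m/s

r₁ = 3810 km = 3.810×10⁶ m.
r₂ = 24580 km = 2.458×10⁷ m.
Transfer ellipse a_t = (r₁ + r₂)/2 = 1.420×10⁷ m.
At r₁: circular v_c1 = √(μ/r₁) = 3353 m/s; transfer-periapsis v_p = √[μ(2/r₁ − 1/a_t)] = 4412 m/s.
Δv₁ = v_p − v_c1 = 1059 m/s.
At r₂: circular v_c2 = √(μ/r₂) = 1320 m/s; transfer-apoapsis v_a = √[μ(2/r₂ − 1/a_t)] = 683.9 m/s.
Δv₂ = v_c2 − v_a = 636.2 m/s.
Total Δv = Δv₁ + Δv₂ = 1695 m/s.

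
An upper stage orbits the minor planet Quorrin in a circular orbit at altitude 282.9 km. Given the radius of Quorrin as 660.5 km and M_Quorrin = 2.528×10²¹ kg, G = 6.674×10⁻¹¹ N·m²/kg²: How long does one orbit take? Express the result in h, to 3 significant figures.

μ = GM = 6.674×10⁻¹¹ × 2.528×10²¹ = 1.687×10¹¹ m³/s².
r = 660.5 + 282.9 = 943.40 km = 9.4340×10⁵ m.
Kepler's third law: T = 2π√(r³/μ) = 2π√((9.434×10⁵)³ / 1.687×10¹¹).
r³/μ = 4.977×10⁶ s², so T = 2π × 2.231×10³ = 1.402×10⁴ s.
Converting: 1.402×10⁴ s ÷ 3600 = 3.893 h.

T ≈ 3.89 h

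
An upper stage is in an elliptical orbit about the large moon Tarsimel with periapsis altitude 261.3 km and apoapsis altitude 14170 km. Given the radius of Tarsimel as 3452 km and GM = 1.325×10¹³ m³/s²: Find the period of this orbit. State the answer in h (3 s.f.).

r_p = 3452 + 261.3 = 3713.3 km = 3.7133×10⁶ m.
r_a = 3452 + 14170 = 17622 km = 1.7622×10⁷ m.
Semi-major axis a = (r_p + r_a)/2 = (3713.3 + 17622)/2 = 10668 km = 1.067×10⁷ m.
By Kepler's third law T = 2π√(a³/μ) = 2π × 9.572×10³ = 6.014×10⁴ s.
= 16.71 h.

T ≈ 16.7 h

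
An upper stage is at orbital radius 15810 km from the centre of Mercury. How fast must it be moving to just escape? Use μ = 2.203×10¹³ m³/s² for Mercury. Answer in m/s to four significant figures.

r = 15810 km = 1.581×10⁷ m.
Escape speed v_esc = √(2μ/r) = √(2 × 2.203×10¹³ / 1.581×10⁷) = √(2.787×10⁶) = 1669 m/s.

v_esc ≈ 1669 m/s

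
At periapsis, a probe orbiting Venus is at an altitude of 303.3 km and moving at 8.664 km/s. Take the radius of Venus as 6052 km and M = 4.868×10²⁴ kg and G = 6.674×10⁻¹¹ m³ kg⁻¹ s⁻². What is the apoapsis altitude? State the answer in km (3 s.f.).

μ = GM = 6.674×10⁻¹¹ × 4.868×10²⁴ = 3.249×10¹⁴ m³/s².
r_p = 6052 + 303.3 = 6355.3 km = 6.355×10⁶ m.
Specific energy ε = v²/2 − μ/r = -1.359×10⁷ J/kg, so a = −μ/(2ε) = 1.195×10⁷ m.
The apsides satisfy r_p + r_a = 2a, so the apoapsis radius is 2a − r_p = 1.755×10⁷ m = 17554 km.
Apoapsis altitude = 17554 − 6052 = 11502 km.

apoapsis altitude ≈ 11500 km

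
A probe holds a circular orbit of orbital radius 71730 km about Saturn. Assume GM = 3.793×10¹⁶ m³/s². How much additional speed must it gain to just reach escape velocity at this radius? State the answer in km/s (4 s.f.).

Δv ≈ 9.525 km/s

r = 71730 km = 7.173×10⁷ m.
Circular speed v_c = √(μ/r) = 23000 m/s.
Escape speed v_esc = √(2μ/r) = √2 × v_c = 32520 m/s.
Δv = v_esc − v_c = 9525 m/s = 9.525 km/s.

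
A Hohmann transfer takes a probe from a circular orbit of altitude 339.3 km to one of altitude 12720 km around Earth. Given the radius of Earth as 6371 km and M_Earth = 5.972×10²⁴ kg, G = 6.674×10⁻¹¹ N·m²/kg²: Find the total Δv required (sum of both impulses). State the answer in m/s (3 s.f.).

μ = GM = 6.674×10⁻¹¹ × 5.972×10²⁴ = 3.986×10¹⁴ m³/s².
r₁ = 6371 + 339.3 = 6710.3 km = 6.7103×10⁶ m.
r₂ = 6371 + 12720 = 19091 km = 1.9091×10⁷ m.
Transfer ellipse a_t = (r₁ + r₂)/2 = 1.290×10⁷ m.
At r₁: circular v_c1 = √(μ/r₁) = 7707 m/s; transfer-perigee v_p = √[μ(2/r₁ − 1/a_t)] = 9375 m/s.
Δv₁ = v_p − v_c1 = 1668 m/s.
At r₂: circular v_c2 = √(μ/r₂) = 4569 m/s; transfer-apogee v_a = √[μ(2/r₂ − 1/a_t)] = 3295 m/s.
Δv₂ = v_c2 − v_a = 1274 m/s.
Total Δv = Δv₁ + Δv₂ = 2942 m/s.

Δv_total ≈ 2940 m/s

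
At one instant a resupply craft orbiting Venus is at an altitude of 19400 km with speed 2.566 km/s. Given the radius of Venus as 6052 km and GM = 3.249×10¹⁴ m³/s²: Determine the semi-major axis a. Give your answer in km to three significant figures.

r = 6052 + 19400 = 25452 km = 2.545×10⁷ m.
Vis-viva rearranged: 1/a = 2/r − v²/μ = 7.858×10⁻⁸ − 2.027×10⁻⁸ = 5.831×10⁻⁸ m⁻¹.
a = 1.715×10⁷ m = 17149 km.

a ≈ 17100 km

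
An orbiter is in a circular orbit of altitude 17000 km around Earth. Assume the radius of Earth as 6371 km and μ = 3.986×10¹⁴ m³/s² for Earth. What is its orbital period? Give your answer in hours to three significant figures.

T ≈ 9.88 hours

r = 6371 + 17000 = 23371 km = 2.3371×10⁷ m.
Kepler's third law: T = 2π√(r³/μ) = 2π√((2.337×10⁷)³ / 3.986×10¹⁴).
r³/μ = 3.203×10⁷ s², so T = 2π × 5.659×10³ = 3.556×10⁴ s.
Converting: 3.556×10⁴ s ÷ 3600 = 9.877 hours.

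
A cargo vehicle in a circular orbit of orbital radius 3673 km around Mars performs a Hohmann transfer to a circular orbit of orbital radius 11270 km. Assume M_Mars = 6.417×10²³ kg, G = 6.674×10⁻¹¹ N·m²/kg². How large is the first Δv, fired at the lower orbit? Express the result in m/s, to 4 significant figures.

μ = GM = 6.674×10⁻¹¹ × 6.417×10²³ = 4.283×10¹³ m³/s².
r₁ = 3673 km = 3.673×10⁶ m.
r₂ = 11270 km = 1.127×10⁷ m.
Transfer ellipse a_t = (r₁ + r₂)/2 = 7.472×10⁶ m.
At r₁: circular v_c1 = √(μ/r₁) = 3415 m/s; transfer-periapsis v_p = √[μ(2/r₁ − 1/a_t)] = 4194 m/s.
Δv₁ = v_p − v_c1 = 779.1 m/s.

Δv ≈ 779.1 m/s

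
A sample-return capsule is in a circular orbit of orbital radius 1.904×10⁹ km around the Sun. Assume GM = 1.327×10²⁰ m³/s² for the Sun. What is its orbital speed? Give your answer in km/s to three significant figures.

r = 1.904×10⁹ km = 1.904×10¹² m.
For a circular orbit v = √(μ/r) = √(1.327×10²⁰ / 1.904×10¹²) = √(6.970×10⁷) = 8348 m/s.
That is 8.348 km/s.

v ≈ 8.35 km/s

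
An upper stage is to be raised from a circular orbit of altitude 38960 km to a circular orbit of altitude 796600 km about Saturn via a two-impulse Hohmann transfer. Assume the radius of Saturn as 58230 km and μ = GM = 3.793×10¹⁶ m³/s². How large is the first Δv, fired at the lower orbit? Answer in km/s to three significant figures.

r₁ = 58230 + 38960 = 97190 km = 9.7190×10⁷ m.
r₂ = 58230 + 796600 = 854830 km = 8.5483×10⁸ m.
Transfer ellipse a_t = (r₁ + r₂)/2 = 4.760×10⁸ m.
At r₁: circular v_c1 = √(μ/r₁) = 19760 m/s; transfer-perikrone v_p = √[μ(2/r₁ − 1/a_t)] = 26470 m/s.
Δv₁ = v_p − v_c1 = 6718 m/s.
= 6.718 km/s.

Δv ≈ 6.72 km/s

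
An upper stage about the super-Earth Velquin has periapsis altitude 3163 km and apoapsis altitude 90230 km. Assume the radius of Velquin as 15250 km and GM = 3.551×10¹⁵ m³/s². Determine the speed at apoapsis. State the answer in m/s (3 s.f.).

r_p = 15250 + 3163 = 18413 km = 1.8413×10⁷ m.
r_a = 15250 + 90230 = 105480 km = 1.0548×10⁸ m.
Semi-major axis a = (r_p + r_a)/2 = 61946 km = 6.195×10⁷ m.
Vis-viva: v² = μ(2/r − 1/a) = 3.551×10¹⁵ × (1.896×10⁻⁸ − 1.614×10⁻⁸) = 1.001×10⁷ m²/s².
v = 3163 m/s.

v ≈ 3160 m/s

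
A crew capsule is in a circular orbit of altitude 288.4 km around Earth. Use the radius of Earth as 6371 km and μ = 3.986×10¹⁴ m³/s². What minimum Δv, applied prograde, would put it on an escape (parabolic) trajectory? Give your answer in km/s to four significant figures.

r = 6371 + 288.4 = 6659.4 km = 6.6594×10⁶ m.
Circular speed v_c = √(μ/r) = 7737 m/s.
Escape speed v_esc = √(2μ/r) = √2 × v_c = 10940 m/s.
Δv = v_esc − v_c = 3205 m/s = 3.205 km/s.

Δv ≈ 3.205 km/s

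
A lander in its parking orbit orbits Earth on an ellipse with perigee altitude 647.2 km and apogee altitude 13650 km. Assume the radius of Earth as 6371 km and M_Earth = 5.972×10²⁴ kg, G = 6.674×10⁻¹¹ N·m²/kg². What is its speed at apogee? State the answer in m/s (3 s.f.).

v ≈ 3210 m/s

μ = GM = 6.674×10⁻¹¹ × 5.972×10²⁴ = 3.986×10¹⁴ m³/s².
r_p = 6371 + 647.2 = 7018.2 km = 7.0182×10⁶ m.
r_a = 6371 + 13650 = 20021 km = 2.0021×10⁷ m.
Semi-major axis a = (r_p + r_a)/2 = 13520 km = 1.352×10⁷ m.
Vis-viva: v² = μ(2/r − 1/a) = 3.986×10¹⁴ × (9.990×10⁻⁸ − 7.397×10⁻⁸) = 1.033×10⁷ m²/s².
v = 3215 m/s.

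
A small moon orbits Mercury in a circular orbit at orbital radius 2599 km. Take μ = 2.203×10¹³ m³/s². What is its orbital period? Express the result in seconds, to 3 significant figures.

T ≈ 5610 seconds

r = 2599 km = 2.599×10⁶ m.
Kepler's third law: T = 2π√(r³/μ) = 2π√((2.599×10⁶)³ / 2.203×10¹³).
r³/μ = 7.969×10⁵ s², so T = 2π × 8.927×10² = 5.609×10³ s.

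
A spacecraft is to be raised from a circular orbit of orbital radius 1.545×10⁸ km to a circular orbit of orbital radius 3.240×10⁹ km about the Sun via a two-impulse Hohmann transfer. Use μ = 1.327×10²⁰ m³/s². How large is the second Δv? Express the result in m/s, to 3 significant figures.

Δv ≈ 4470 m/s

r₁ = 1.545×10⁸ km = 1.545×10¹¹ m.
r₂ = 3.240×10⁹ km = 3.240×10¹² m.
Transfer ellipse a_t = (r₁ + r₂)/2 = 1.697×10¹² m.
At r₁: circular v_c1 = √(μ/r₁) = 29310 m/s; transfer-perihelion v_p = √[μ(2/r₁ − 1/a_t)] = 40490 m/s.
At r₂: circular v_c2 = √(μ/r₂) = 6400 m/s; transfer-aphelion v_a = √[μ(2/r₂ − 1/a_t)] = 1931 m/s.
Δv₂ = v_c2 − v_a = 4469 m/s.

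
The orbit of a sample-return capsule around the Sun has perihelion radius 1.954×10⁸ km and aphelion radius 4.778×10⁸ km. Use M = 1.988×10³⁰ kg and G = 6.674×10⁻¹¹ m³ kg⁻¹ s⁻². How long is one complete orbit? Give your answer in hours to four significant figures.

T ≈ 29590 hours

μ = GM = 6.674×10⁻¹¹ × 1.988×10³⁰ = 1.327×10²⁰ m³/s².
Semi-major axis a = (r_p + r_a)/2 = (1.9540×10⁸ + 4.7780×10⁸)/2 = 3.3660×10⁸ km = 3.366×10¹¹ m.
By Kepler's third law T = 2π√(a³/μ) = 2π × 1.695×10⁷ = 1.065×10⁸ s.
= 29590 hours.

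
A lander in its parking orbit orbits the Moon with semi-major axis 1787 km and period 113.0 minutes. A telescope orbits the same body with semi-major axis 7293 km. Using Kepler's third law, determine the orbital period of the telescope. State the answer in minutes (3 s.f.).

Kepler's third law: T² ∝ a³, so T₂ = T₁ (a₂/a₁)^(3/2).
a₂/a₁ = 4.081, (a₂/a₁)^(3/2) = 8.245.
T₂ = 113.0 × 8.245 = 931.6 minutes.

T₂ ≈ 932 minutes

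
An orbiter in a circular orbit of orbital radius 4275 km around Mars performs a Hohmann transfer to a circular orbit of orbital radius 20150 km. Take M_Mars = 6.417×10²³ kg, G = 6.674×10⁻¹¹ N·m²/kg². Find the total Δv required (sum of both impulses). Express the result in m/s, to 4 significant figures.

Δv_total ≈ 1496 m/s

μ = GM = 6.674×10⁻¹¹ × 6.417×10²³ = 4.283×10¹³ m³/s².
r₁ = 4275 km = 4.275×10⁶ m.
r₂ = 20150 km = 2.015×10⁷ m.
Transfer ellipse a_t = (r₁ + r₂)/2 = 1.221×10⁷ m.
At r₁: circular v_c1 = √(μ/r₁) = 3165 m/s; transfer-periapsis v_p = √[μ(2/r₁ − 1/a_t)] = 4066 m/s.
Δv₁ = v_p − v_c1 = 900.5 m/s.
At r₂: circular v_c2 = √(μ/r₂) = 1458 m/s; transfer-apoapsis v_a = √[μ(2/r₂ − 1/a_t)] = 862.6 m/s.
Δv₂ = v_c2 − v_a = 595.3 m/s.
Total Δv = Δv₁ + Δv₂ = 1496 m/s.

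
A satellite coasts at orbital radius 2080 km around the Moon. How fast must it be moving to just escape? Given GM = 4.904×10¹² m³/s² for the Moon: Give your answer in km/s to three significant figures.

r = 2080 km = 2.080×10⁶ m.
Escape speed v_esc = √(2μ/r) = √(2 × 4.904×10¹² / 2.080×10⁶) = √(4.715×10⁶) = 2171 m/s.
= 2.171 km/s.

v_esc ≈ 2.17 km/s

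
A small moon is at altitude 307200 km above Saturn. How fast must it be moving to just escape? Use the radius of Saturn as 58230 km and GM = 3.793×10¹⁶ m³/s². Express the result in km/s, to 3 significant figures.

v_esc ≈ 14.4 km/s

r = 58230 + 307200 = 365430 km = 3.6543×10⁸ m.
Escape speed v_esc = √(2μ/r) = √(2 × 3.793×10¹⁶ / 3.654×10⁸) = √(2.076×10⁸) = 14410 m/s.
= 14.41 km/s.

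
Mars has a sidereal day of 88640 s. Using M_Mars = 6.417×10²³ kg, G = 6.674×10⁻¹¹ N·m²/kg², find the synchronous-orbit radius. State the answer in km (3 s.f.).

r_sync ≈ 20400 km

μ = GM = 6.674×10⁻¹¹ × 6.417×10²³ = 4.283×10¹³ m³/s².
A synchronous orbit has period T, so by Kepler's third law a = (μT²/4π²)^(1/3).
μT²/4π² = 4.283×10¹³ × (8.864×10⁴)² / 39.48 = 8.524×10²¹ m³.
a = 2.043×10⁷ m = 20427 km.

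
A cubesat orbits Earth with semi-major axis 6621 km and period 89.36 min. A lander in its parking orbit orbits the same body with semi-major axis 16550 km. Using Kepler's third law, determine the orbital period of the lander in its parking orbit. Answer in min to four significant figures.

T₂ ≈ 353.1 min

Kepler's third law: T² ∝ a³, so T₂ = T₁ (a₂/a₁)^(3/2).
a₂/a₁ = 2.500, (a₂/a₁)^(3/2) = 3.952.
T₂ = 89.36 × 3.952 = 353.1 min.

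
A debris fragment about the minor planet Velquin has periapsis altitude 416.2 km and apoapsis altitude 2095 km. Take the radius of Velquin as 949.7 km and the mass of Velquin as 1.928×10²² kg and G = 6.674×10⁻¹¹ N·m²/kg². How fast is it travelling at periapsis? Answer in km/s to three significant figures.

μ = GM = 6.674×10⁻¹¹ × 1.928×10²² = 1.287×10¹² m³/s².
r_p = 949.7 + 416.2 = 1365.9 km = 1.3659×10⁶ m.
r_a = 949.7 + 2095 = 3044.7 km = 3.0447×10⁶ m.
Semi-major axis a = (r_p + r_a)/2 = 2205.3 km = 2.205×10⁶ m.
Vis-viva: v² = μ(2/r − 1/a) = 1.287×10¹² × (1.464×10⁻⁶ − 4.535×10⁻⁷) = 1.301×10⁶ m²/s².
v = 1140 m/s = 1.140 km/s.

v ≈ 1.14 km/s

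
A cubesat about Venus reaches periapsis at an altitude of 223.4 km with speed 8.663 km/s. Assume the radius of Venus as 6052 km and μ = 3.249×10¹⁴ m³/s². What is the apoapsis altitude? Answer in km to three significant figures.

apoapsis altitude ≈ 10500 km

r_p = 6052 + 223.4 = 6275.4 km = 6.275×10⁶ m.
Specific energy ε = v²/2 − μ/r = -1.425×10⁷ J/kg, so a = −μ/(2ε) = 1.140×10⁷ m.
The apsides satisfy r_p + r_a = 2a, so the apoapsis radius is 2a − r_p = 1.652×10⁷ m = 16525 km.
Apoapsis altitude = 16525 − 6052 = 10473 km.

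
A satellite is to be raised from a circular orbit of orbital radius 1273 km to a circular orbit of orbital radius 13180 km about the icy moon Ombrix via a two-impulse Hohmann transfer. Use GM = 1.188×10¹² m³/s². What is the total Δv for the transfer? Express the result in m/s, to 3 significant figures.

Δv_total ≈ 513 m/s

r₁ = 1273 km = 1.273×10⁶ m.
r₂ = 13180 km = 1.318×10⁷ m.
Transfer ellipse a_t = (r₁ + r₂)/2 = 7.226×10⁶ m.
At r₁: circular v_c1 = √(μ/r₁) = 966.0 m/s; transfer-periapsis v_p = √[μ(2/r₁ − 1/a_t)] = 1305 m/s.
Δv₁ = v_p − v_c1 = 338.6 m/s.
At r₂: circular v_c2 = √(μ/r₂) = 300.2 m/s; transfer-apoapsis v_a = √[μ(2/r₂ − 1/a_t)] = 126.0 m/s.
Δv₂ = v_c2 − v_a = 174.2 m/s.
Total Δv = Δv₁ + Δv₂ = 512.8 m/s.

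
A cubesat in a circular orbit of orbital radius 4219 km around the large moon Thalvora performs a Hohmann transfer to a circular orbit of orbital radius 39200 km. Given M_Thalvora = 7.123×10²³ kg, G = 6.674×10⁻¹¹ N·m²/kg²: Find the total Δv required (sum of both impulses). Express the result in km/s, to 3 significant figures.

Δv_total ≈ 1.77 km/s

μ = GM = 6.674×10⁻¹¹ × 7.123×10²³ = 4.754×10¹³ m³/s².
r₁ = 4219 km = 4.219×10⁶ m.
r₂ = 39200 km = 3.920×10⁷ m.
Transfer ellipse a_t = (r₁ + r₂)/2 = 2.171×10⁷ m.
At r₁: circular v_c1 = √(μ/r₁) = 3357 m/s; transfer-periapsis v_p = √[μ(2/r₁ − 1/a_t)] = 4511 m/s.
Δv₁ = v_p − v_c1 = 1154 m/s.
At r₂: circular v_c2 = √(μ/r₂) = 1101 m/s; transfer-apoapsis v_a = √[μ(2/r₂ − 1/a_t)] = 485.5 m/s.
Δv₂ = v_c2 − v_a = 615.8 m/s.
Total Δv = Δv₁ + Δv₂ = 1770 m/s = 1.770 km/s.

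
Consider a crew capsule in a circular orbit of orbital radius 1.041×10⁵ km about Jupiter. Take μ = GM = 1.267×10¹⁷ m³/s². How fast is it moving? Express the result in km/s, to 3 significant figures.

r = 1.041×10⁵ km = 1.041×10⁸ m.
For a circular orbit v = √(μ/r) = √(1.267×10¹⁷ / 1.041×10⁸) = √(1.217×10⁹) = 34890 m/s.
That is 34.89 km/s.

v ≈ 34.9 km/s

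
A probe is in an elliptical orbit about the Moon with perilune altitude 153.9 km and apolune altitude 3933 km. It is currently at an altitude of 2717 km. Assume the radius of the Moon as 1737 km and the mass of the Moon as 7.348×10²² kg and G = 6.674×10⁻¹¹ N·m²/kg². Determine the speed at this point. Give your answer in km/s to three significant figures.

v ≈ 0.951 km/s

μ = GM = 6.674×10⁻¹¹ × 7.348×10²² = 4.904×10¹² m³/s².
r_p = 1737 + 153.9 = 1890.9 km = 1.8909×10⁶ m.
r_a = 1737 + 3933 = 5670.0 km = 5.6700×10⁶ m.
r = 1737 + 2717 = 4454.0 km = 4.454×10⁶ m.
Semi-major axis a = (r_p + r_a)/2 = 3780.4 km = 3.780×10⁶ m.
Vis-viva: v² = μ(2/r − 1/a) = 4.904×10¹² × (4.490×10⁻⁷ − 2.645×10⁻⁷) = 9.049×10⁵ m²/s².
v = 951.2 m/s = 0.9512 km/s.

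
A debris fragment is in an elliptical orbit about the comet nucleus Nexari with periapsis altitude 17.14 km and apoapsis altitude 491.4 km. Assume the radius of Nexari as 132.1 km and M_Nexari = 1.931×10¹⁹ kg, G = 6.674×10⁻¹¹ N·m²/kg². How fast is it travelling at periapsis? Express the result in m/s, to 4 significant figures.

v ≈ 118.0 m/s

μ = GM = 6.674×10⁻¹¹ × 1.931×10¹⁹ = 1.289×10⁹ m³/s².
r_p = 132.1 + 17.14 = 149.24 km = 1.4924×10⁵ m.
r_a = 132.1 + 491.4 = 623.50 km = 6.2350×10⁵ m.
Semi-major axis a = (r_p + r_a)/2 = 386.37 km = 3.864×10⁵ m.
Vis-viva: v² = μ(2/r − 1/a) = 1.289×10⁹ × (1.340×10⁻⁵ − 2.588×10⁻⁶) = 1.394×10⁴ m²/s².
v = 118.0 m/s.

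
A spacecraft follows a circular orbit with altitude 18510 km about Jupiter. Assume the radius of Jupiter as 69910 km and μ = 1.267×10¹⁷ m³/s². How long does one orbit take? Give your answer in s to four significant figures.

r = 69910 + 18510 = 88420 km = 8.8420×10⁷ m.
Kepler's third law: T = 2π√(r³/μ) = 2π√((8.842×10⁷)³ / 1.267×10¹⁷).
r³/μ = 5.456×10⁶ s², so T = 2π × 2.336×10³ = 1.468×10⁴ s.

T ≈ 14680 s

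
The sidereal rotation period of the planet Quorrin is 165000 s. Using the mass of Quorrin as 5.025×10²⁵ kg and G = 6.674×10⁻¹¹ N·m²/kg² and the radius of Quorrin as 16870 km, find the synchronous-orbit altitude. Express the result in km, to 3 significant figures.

μ = GM = 6.674×10⁻¹¹ × 5.025×10²⁵ = 3.354×10¹⁵ m³/s².
A synchronous orbit has period T, so by Kepler's third law a = (μT²/4π²)^(1/3).
μT²/4π² = 3.354×10¹⁵ × (1.650×10⁵)² / 39.48 = 2.313×10²⁴ m³.
a = 1.322×10⁸ m = 1.3224×10⁵ km.
Altitude h = a − R = 1.3224×10⁵ − 16870 = 1.1537×10⁵ km.

h_sync ≈ 1.15×10⁵ km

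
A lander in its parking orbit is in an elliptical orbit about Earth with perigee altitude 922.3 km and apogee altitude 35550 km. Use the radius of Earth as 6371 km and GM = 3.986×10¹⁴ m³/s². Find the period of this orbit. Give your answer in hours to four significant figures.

T ≈ 10.67 hours

r_p = 6371 + 922.3 = 7293.3 km = 7.2933×10⁶ m.
r_a = 6371 + 35550 = 41921 km = 4.1921×10⁷ m.
Semi-major axis a = (r_p + r_a)/2 = (7293.3 + 41921)/2 = 24607 km = 2.461×10⁷ m.
By Kepler's third law T = 2π√(a³/μ) = 2π × 6.114×10³ = 3.842×10⁴ s.
= 10.67 hours.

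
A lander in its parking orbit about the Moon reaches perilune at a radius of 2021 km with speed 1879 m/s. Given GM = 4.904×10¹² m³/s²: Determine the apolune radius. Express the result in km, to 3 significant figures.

apolune radius ≈ 5400 km

r_p = 2.021×10⁶ m.
Specific energy ε = v²/2 − μ/r = -6.612×10⁵ J/kg, so a = −μ/(2ε) = 3.708×10⁶ m.
The apsides satisfy r_p + r_a = 2a, so the apolune radius is 2a − r_p = 5.396×10⁶ m = 5395.8 km.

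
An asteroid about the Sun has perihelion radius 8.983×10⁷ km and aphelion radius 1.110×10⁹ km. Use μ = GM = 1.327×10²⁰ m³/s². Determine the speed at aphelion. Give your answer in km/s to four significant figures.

Semi-major axis a = (r_p + r_a)/2 = 5.9992×10⁸ km = 5.999×10¹¹ m.
Vis-viva: v² = μ(2/r − 1/a) = 1.327×10²⁰ × (1.802×10⁻¹² − 1.667×10⁻¹²) = 1.790×10⁷ m²/s².
v = 4231 m/s = 4.231 km/s.

v ≈ 4.231 km/s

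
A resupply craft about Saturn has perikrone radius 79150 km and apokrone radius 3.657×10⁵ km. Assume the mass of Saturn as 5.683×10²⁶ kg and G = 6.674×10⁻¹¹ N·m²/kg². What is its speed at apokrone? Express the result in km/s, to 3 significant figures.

v ≈ 6.08 km/s

μ = GM = 6.674×10⁻¹¹ × 5.683×10²⁶ = 3.793×10¹⁶ m³/s².
Semi-major axis a = (r_p + r_a)/2 = 2.2242×10⁵ km = 2.224×10⁸ m.
Vis-viva: v² = μ(2/r − 1/a) = 3.793×10¹⁶ × (5.469×10⁻⁹ − 4.496×10⁻⁹) = 3.691×10⁷ m²/s².
v = 6075 m/s = 6.075 km/s.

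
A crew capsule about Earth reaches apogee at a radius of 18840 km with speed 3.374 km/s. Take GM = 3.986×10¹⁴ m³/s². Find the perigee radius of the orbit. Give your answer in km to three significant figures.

r_a = 1.884×10⁷ m.
Specific energy ε = v²/2 − μ/r = -1.547×10⁷ J/kg, so a = −μ/(2ε) = 1.289×10⁷ m.
The apsides satisfy r_p + r_a = 2a, so the perigee radius is 2a − r_a = 6.934×10⁶ m = 6934.0 km.

perigee radius ≈ 6930 km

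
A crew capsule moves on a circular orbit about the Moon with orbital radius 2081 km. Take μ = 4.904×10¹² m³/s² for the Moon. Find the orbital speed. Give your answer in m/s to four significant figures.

v ≈ 1535 m/s

r = 2081 km = 2.081×10⁶ m.
For a circular orbit v = √(μ/r) = √(4.904×10¹² / 2.081×10⁶) = √(2.357×10⁶) = 1535 m/s.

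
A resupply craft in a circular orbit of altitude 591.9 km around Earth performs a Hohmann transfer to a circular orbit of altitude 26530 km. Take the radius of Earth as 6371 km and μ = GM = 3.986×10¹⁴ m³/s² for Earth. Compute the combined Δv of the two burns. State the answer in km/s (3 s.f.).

Δv_total ≈ 3.58 km/s

r₁ = 6371 + 591.9 = 6962.9 km = 6.9629×10⁶ m.
r₂ = 6371 + 26530 = 32901 km = 3.2901×10⁷ m.
Transfer ellipse a_t = (r₁ + r₂)/2 = 1.993×10⁷ m.
At r₁: circular v_c1 = √(μ/r₁) = 7566 m/s; transfer-perigee v_p = √[μ(2/r₁ − 1/a_t)] = 9721 m/s.
Δv₁ = v_p − v_c1 = 2155 m/s.
At r₂: circular v_c2 = √(μ/r₂) = 3481 m/s; transfer-apogee v_a = √[μ(2/r₂ − 1/a_t)] = 2057 m/s.
Δv₂ = v_c2 − v_a = 1423 m/s.
Total Δv = Δv₁ + Δv₂ = 3578 m/s = 3.578 km/s.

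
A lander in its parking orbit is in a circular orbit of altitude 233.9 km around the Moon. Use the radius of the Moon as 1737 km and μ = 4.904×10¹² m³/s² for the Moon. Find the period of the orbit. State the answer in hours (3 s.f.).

r = 1737 + 233.9 = 1970.9 km = 1.9709×10⁶ m.
Kepler's third law: T = 2π√(r³/μ) = 2π√((1.971×10⁶)³ / 4.904×10¹²).
r³/μ = 1.561×10⁶ s², so T = 2π × 1.249×10³ = 7.851×10³ s.
Converting: 7.851×10³ s ÷ 3600 = 2.181 hours.

T ≈ 2.18 hours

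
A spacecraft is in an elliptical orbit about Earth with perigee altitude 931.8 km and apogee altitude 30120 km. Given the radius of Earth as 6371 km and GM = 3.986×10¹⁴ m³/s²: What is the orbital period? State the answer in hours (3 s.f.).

r_p = 6371 + 931.8 = 7302.8 km = 7.3028×10⁶ m.
r_a = 6371 + 30120 = 36491 km = 3.6491×10⁷ m.
Semi-major axis a = (r_p + r_a)/2 = (7302.8 + 36491)/2 = 21897 km = 2.190×10⁷ m.
By Kepler's third law T = 2π√(a³/μ) = 2π × 5.132×10³ = 3.225×10⁴ s.
= 8.957 hours.

T ≈ 8.96 hours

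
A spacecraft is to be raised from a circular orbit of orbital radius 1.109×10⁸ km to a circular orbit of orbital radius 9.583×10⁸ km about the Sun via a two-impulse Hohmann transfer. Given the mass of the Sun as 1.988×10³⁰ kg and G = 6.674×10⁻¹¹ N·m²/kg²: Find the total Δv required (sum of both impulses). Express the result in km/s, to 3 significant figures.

μ = GM = 6.674×10⁻¹¹ × 1.988×10³⁰ = 1.327×10²⁰ m³/s².
r₁ = 1.109×10⁸ km = 1.109×10¹¹ m.
r₂ = 9.583×10⁸ km = 9.583×10¹¹ m.
Transfer ellipse a_t = (r₁ + r₂)/2 = 5.346×10¹¹ m.
At r₁: circular v_c1 = √(μ/r₁) = 34590 m/s; transfer-perihelion v_p = √[μ(2/r₁ − 1/a_t)] = 46310 m/s.
Δv₁ = v_p − v_c1 = 11720 m/s.
At r₂: circular v_c2 = √(μ/r₂) = 11770 m/s; transfer-aphelion v_a = √[μ(2/r₂ − 1/a_t)] = 5359 m/s.
Δv₂ = v_c2 − v_a = 6407 m/s.
Total Δv = Δv₁ + Δv₂ = 18130 m/s = 18.13 km/s.

Δv_total ≈ 18.1 km/s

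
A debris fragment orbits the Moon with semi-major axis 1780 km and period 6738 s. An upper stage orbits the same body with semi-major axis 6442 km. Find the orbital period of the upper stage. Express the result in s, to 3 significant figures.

Kepler's third law: T² ∝ a³, so T₂ = T₁ (a₂/a₁)^(3/2).
a₂/a₁ = 3.619, (a₂/a₁)^(3/2) = 6.885.
T₂ = 6738 × 6.885 = 46390 s.

T₂ ≈ 46400 s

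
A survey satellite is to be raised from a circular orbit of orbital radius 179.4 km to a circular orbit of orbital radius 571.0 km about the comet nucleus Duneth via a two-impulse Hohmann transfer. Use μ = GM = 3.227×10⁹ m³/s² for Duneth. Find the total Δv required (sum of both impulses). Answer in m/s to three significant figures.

Δv_total ≈ 54.5 m/s

r₁ = 179.4 km = 1.794×10⁵ m.
r₂ = 571.0 km = 5.710×10⁵ m.
Transfer ellipse a_t = (r₁ + r₂)/2 = 3.752×10⁵ m.
At r₁: circular v_c1 = √(μ/r₁) = 134.1 m/s; transfer-periapsis v_p = √[μ(2/r₁ − 1/a_t)] = 165.5 m/s.
Δv₁ = v_p − v_c1 = 31.33 m/s.
At r₂: circular v_c2 = √(μ/r₂) = 75.18 m/s; transfer-apoapsis v_a = √[μ(2/r₂ − 1/a_t)] = 51.98 m/s.
Δv₂ = v_c2 − v_a = 23.19 m/s.
Total Δv = Δv₁ + Δv₂ = 54.53 m/s.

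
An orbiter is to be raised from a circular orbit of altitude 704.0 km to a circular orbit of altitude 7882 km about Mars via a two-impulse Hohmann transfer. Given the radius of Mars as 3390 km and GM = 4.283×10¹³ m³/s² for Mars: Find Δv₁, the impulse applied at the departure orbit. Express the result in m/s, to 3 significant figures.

r₁ = 3390 + 704.0 = 4094.0 km = 4.0940×10⁶ m.
r₂ = 3390 + 7882 = 11272 km = 1.1272×10⁷ m.
Transfer ellipse a_t = (r₁ + r₂)/2 = 7.683×10⁶ m.
At r₁: circular v_c1 = √(μ/r₁) = 3234 m/s; transfer-periapsis v_p = √[μ(2/r₁ − 1/a_t)] = 3918 m/s.
Δv₁ = v_p − v_c1 = 683.3 m/s.

Δv ≈ 683 m/s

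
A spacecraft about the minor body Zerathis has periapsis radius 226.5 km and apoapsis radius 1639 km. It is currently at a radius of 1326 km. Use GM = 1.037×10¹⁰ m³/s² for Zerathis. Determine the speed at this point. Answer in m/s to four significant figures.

Semi-major axis a = (r_p + r_a)/2 = 932.75 km = 9.328×10⁵ m.
Vis-viva: v² = μ(2/r − 1/a) = 1.037×10¹⁰ × (1.508×10⁻⁶ − 1.072×10⁻⁶) = 4.523×10³ m²/s².
v = 67.26 m/s.

v ≈ 67.26 m/s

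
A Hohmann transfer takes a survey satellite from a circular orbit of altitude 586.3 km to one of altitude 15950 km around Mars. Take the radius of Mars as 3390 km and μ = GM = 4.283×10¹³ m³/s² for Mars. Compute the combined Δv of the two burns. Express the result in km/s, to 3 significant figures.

r₁ = 3390 + 586.3 = 3976.3 km = 3.9763×10⁶ m.
r₂ = 3390 + 15950 = 19340 km = 1.9340×10⁷ m.
Transfer ellipse a_t = (r₁ + r₂)/2 = 1.166×10⁷ m.
At r₁: circular v_c1 = √(μ/r₁) = 3282 m/s; transfer-periapsis v_p = √[μ(2/r₁ − 1/a_t)] = 4227 m/s.
Δv₁ = v_p − v_c1 = 945.2 m/s.
At r₂: circular v_c2 = √(μ/r₂) = 1488 m/s; transfer-apoapsis v_a = √[μ(2/r₂ − 1/a_t)] = 869.1 m/s.
Δv₂ = v_c2 − v_a = 619.0 m/s.
Total Δv = Δv₁ + Δv₂ = 1564 m/s = 1.564 km/s.

Δv_total ≈ 1.56 km/s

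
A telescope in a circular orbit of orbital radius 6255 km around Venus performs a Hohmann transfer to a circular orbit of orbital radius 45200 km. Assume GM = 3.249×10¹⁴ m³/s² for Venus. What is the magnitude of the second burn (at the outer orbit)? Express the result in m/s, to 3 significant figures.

Δv ≈ 1360 m/s

r₁ = 6255 km = 6.255×10⁶ m.
r₂ = 45200 km = 4.520×10⁷ m.
Transfer ellipse a_t = (r₁ + r₂)/2 = 2.573×10⁷ m.
At r₁: circular v_c1 = √(μ/r₁) = 7207 m/s; transfer-periapsis v_p = √[μ(2/r₁ − 1/a_t)] = 9553 m/s.
At r₂: circular v_c2 = √(μ/r₂) = 2681 m/s; transfer-apoapsis v_a = √[μ(2/r₂ − 1/a_t)] = 1322 m/s.
Δv₂ = v_c2 − v_a = 1359 m/s.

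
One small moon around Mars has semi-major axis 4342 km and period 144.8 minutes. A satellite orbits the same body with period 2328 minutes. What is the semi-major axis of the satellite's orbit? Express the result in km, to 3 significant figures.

a₂ ≈ 27700 km

Kepler's third law: a³ ∝ T², so a₂ = a₁ (T₂/T₁)^(2/3).
T₂/T₁ = 16.08, (T₂/T₁)^(2/3) = 6.370.
a₂ = 4342 × 6.370 = 27660 km.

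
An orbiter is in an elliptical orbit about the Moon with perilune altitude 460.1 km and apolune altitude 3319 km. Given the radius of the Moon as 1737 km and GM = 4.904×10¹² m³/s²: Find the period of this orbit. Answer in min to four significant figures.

T ≈ 326.6 min

r_p = 1737 + 460.1 = 2197.1 km = 2.1971×10⁶ m.
r_a = 1737 + 3319 = 5056.0 km = 5.0560×10⁶ m.
Semi-major axis a = (r_p + r_a)/2 = (2197.1 + 5056.0)/2 = 3626.6 km = 3.627×10⁶ m.
By Kepler's third law T = 2π√(a³/μ) = 2π × 3.119×10³ = 1.959×10⁴ s.
= 326.6 min.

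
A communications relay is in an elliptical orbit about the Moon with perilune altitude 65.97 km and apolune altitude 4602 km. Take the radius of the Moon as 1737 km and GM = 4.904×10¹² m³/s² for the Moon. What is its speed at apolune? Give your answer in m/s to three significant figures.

r_p = 1737 + 65.97 = 1803.0 km = 1.8030×10⁶ m.
r_a = 1737 + 4602 = 6339.0 km = 6.3390×10⁶ m.
Semi-major axis a = (r_p + r_a)/2 = 4071.0 km = 4.071×10⁶ m.
Vis-viva: v² = μ(2/r − 1/a) = 4.904×10¹² × (3.155×10⁻⁷ − 2.456×10⁻⁷) = 3.426×10⁵ m²/s².
v = 585.3 m/s.

v ≈ 585 m/s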